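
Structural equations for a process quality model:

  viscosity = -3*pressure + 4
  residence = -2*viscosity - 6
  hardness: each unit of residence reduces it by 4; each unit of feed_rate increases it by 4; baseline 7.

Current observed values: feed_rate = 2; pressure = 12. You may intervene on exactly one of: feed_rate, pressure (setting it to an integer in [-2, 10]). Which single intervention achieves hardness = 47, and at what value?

set pressure = 1

Intervening on feed_rate: hardness = 4*feed_rate - 225. Reaching 47 requires feed_rate = 68, outside [-2, 10].
Intervening on pressure: with other inputs at their observed values, hardness = -24*pressure + 71. Solving for 47 gives pressure = 1, within [-2, 10].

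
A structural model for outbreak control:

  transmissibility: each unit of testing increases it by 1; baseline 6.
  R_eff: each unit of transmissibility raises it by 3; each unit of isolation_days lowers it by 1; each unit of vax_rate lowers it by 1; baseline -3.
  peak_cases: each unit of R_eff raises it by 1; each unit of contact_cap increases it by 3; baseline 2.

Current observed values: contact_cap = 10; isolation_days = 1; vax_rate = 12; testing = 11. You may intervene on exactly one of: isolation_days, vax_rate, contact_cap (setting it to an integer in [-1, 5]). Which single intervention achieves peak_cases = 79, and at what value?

Intervening on isolation_days: peak_cases = -isolation_days + 68. Reaching 79 requires isolation_days = -11, outside [-1, 5].
Intervening on vax_rate: with other inputs at their observed values, peak_cases = -vax_rate + 79. Solving for 79 gives vax_rate = 0, within [-1, 5].
Intervening on contact_cap: peak_cases = 3*contact_cap + 37. Reaching 79 requires contact_cap = 14, outside [-1, 5].

set vax_rate = 0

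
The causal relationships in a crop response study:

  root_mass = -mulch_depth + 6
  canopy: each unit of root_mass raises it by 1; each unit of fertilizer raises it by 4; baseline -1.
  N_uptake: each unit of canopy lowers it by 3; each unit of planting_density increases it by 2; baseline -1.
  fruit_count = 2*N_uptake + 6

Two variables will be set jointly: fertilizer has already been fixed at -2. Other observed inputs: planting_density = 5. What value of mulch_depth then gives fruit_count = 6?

mulch_depth = -6

With fertilizer held at -2:
Substituting into the canopy equation gives canopy = -mulch_depth - 3.
Substituting into the N_uptake equation gives N_uptake = 3*mulch_depth + 18.
fruit_count becomes 6*mulch_depth + 42.
Solve 6*mulch_depth + 42 = 6: mulch_depth = (6 - 42) / 6 = -6.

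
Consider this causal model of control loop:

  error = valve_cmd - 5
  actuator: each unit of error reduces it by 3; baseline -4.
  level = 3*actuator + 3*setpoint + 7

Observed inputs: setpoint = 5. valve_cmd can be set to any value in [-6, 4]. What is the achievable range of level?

Substituting into the actuator equation gives actuator = -3*valve_cmd + 11.
So level = -9*valve_cmd + 55.
Linear in valve_cmd, so extremes are at the endpoints: valve_cmd = -6 gives level = 109; valve_cmd = 4 gives level = 19.

19 to 109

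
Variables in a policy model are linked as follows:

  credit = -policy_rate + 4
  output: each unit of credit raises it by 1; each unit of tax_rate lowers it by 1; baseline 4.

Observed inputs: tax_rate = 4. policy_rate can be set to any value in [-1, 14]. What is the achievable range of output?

-10 to 5

Substituting into the output equation gives output = -policy_rate + 4.
Linear in policy_rate, so extremes are at the endpoints: policy_rate = -1 gives output = 5; policy_rate = 14 gives output = -10.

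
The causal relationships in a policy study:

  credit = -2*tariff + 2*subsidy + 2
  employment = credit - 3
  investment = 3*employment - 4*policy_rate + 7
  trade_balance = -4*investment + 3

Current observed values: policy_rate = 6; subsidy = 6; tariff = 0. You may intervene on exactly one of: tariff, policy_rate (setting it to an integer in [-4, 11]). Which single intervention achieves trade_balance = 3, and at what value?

Intervening on tariff: trade_balance = 24*tariff - 61. Reaching 3 requires tariff = 8/3, not an integer.
Intervening on policy_rate: with other inputs at their observed values, trade_balance = 16*policy_rate - 157. Solving for 3 gives policy_rate = 10, within [-4, 11].

set policy_rate = 10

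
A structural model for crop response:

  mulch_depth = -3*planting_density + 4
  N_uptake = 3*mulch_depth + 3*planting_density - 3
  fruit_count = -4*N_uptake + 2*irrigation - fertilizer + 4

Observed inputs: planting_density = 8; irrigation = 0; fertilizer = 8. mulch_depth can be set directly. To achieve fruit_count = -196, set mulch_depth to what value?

mulch_depth = 9

Intervening on mulch_depth fixes its value directly, overriding its dependence on planting_density.
Substituting into the N_uptake equation gives N_uptake = 3*mulch_depth + 21.
So fruit_count = -12*mulch_depth - 88.
Solve -12*mulch_depth - 88 = -196: mulch_depth = (-196 + 88) / -12 = 9.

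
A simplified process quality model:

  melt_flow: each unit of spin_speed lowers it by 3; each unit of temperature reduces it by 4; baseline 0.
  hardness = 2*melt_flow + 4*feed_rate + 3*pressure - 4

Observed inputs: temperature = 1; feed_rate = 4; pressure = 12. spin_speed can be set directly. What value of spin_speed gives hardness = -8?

spin_speed = 8

Substituting into the melt_flow equation gives melt_flow = -3*spin_speed - 4.
Substituting into the hardness equation gives hardness = -6*spin_speed + 40.
Solve -6*spin_speed + 40 = -8: spin_speed = (-8 - 40) / -6 = 8.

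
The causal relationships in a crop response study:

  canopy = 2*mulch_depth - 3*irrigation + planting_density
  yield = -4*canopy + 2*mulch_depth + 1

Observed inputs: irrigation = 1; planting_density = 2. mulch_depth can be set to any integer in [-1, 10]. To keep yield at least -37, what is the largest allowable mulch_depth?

Substituting into the canopy equation gives canopy = 2*mulch_depth - 1.
So yield = -6*mulch_depth + 5.
Require -6*mulch_depth + 5 ≥ -37, so mulch_depth ≤ 7.
The largest integer in [-1, 10] satisfying this is 7.

mulch_depth = 7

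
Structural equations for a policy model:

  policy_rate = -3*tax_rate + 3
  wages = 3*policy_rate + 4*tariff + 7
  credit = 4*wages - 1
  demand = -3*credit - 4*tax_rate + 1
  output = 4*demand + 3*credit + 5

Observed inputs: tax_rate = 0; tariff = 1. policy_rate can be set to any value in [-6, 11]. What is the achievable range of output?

Intervening on policy_rate fixes its value directly, overriding its dependence on tax_rate.
Substituting into the wages equation gives wages = 3*policy_rate + 11.
credit becomes 12*policy_rate + 43.
So demand = -36*policy_rate - 128.
Substituting into the output equation gives output = -108*policy_rate - 378.
Linear in policy_rate, so extremes are at the endpoints: policy_rate = -6 gives output = 270; policy_rate = 11 gives output = -1566.

-1566 to 270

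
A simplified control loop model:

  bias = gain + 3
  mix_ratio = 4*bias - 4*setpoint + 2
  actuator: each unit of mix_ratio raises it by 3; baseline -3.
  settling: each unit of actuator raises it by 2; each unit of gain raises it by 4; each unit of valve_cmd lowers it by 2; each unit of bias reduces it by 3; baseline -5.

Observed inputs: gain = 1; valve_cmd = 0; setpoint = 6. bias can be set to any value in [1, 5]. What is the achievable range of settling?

Intervening on bias fixes its value directly, overriding its dependence on gain.
Substituting into the mix_ratio equation gives mix_ratio = 4*bias - 22.
Substituting into the actuator equation gives actuator = 12*bias - 69.
Substituting into the settling equation gives settling = 21*bias - 139.
Linear in bias, so extremes are at the endpoints: bias = 1 gives settling = -118; bias = 5 gives settling = -34.

-118 to -34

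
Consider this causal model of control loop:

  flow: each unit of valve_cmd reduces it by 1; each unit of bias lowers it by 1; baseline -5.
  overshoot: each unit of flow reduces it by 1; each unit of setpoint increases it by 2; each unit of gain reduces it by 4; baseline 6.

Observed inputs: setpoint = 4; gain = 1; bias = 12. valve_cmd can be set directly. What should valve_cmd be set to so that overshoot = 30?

valve_cmd = 3

Substituting into the flow equation gives flow = -valve_cmd - 17.
Substituting into the overshoot equation gives overshoot = valve_cmd + 27.
Solve valve_cmd + 27 = 30: valve_cmd = (30 - 27) / 1 = 3.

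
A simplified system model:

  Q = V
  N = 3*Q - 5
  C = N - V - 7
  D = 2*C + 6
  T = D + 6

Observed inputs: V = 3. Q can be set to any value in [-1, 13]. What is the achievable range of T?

Intervening on Q fixes its value directly, overriding its dependence on V.
Substituting into the C equation gives C = 3*Q - 15.
Substituting into the D equation gives D = 6*Q - 24.
So T = 6*Q - 18.
Linear in Q, so extremes are at the endpoints: Q = -1 gives T = -24; Q = 13 gives T = 60.

-24 to 60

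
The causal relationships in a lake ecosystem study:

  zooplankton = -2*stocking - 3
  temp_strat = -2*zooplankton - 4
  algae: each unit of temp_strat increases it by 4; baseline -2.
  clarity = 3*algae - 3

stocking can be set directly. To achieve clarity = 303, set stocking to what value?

Substituting into the temp_strat equation gives temp_strat = 4*stocking + 2.
So algae = 16*stocking + 6.
clarity becomes 48*stocking + 15.
Solve 48*stocking + 15 = 303: stocking = (303 - 15) / 48 = 6.

stocking = 6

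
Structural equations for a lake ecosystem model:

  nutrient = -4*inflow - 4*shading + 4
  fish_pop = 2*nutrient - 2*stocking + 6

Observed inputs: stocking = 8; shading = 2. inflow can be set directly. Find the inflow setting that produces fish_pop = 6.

Substituting into the nutrient equation gives nutrient = -4*inflow - 4.
Substituting into the fish_pop equation gives fish_pop = -8*inflow - 18.
Solve -8*inflow - 18 = 6: inflow = (6 + 18) / -8 = -3.

inflow = -3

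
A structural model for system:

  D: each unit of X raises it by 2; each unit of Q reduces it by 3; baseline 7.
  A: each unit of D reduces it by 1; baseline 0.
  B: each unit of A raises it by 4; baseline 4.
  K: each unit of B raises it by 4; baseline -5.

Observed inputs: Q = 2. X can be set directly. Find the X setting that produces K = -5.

Substituting into the D equation gives D = 2*X + 1.
This gives A = -2*X - 1.
Substituting into the B equation gives B = -8*X.
Substituting into the K equation gives K = -32*X - 5.
Solve -32*X - 5 = -5: X = (-5 + 5) / -32 = 0.

X = 0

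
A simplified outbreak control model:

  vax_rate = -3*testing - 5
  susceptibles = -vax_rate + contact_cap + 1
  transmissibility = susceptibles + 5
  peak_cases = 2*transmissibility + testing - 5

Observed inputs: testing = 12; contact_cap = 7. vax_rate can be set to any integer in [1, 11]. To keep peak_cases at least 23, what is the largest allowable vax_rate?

vax_rate = 5

Intervening on vax_rate fixes its value directly, overriding its dependence on testing.
Substituting into the susceptibles equation gives susceptibles = -vax_rate + 8.
Substituting into the transmissibility equation gives transmissibility = -vax_rate + 13.
peak_cases becomes -2*vax_rate + 33.
Require -2*vax_rate + 33 ≥ 23, so vax_rate ≤ 5.
The largest integer in [1, 11] satisfying this is 5.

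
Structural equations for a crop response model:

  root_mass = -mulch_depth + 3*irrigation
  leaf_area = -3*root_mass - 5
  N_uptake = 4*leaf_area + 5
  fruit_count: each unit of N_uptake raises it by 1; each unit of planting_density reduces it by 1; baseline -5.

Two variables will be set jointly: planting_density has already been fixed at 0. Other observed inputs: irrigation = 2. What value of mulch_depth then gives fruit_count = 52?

mulch_depth = 12

With planting_density held at 0:
Substituting into the root_mass equation gives root_mass = -mulch_depth + 6.
Substituting into the leaf_area equation gives leaf_area = 3*mulch_depth - 23.
N_uptake becomes 12*mulch_depth - 87.
Substituting into the fruit_count equation gives fruit_count = 12*mulch_depth - 92.
Solve 12*mulch_depth - 92 = 52: mulch_depth = (52 + 92) / 12 = 12.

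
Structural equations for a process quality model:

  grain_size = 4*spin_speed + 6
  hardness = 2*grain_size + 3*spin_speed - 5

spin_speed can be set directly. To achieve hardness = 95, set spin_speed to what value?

spin_speed = 8

Substituting into the hardness equation gives hardness = 11*spin_speed + 7.
Solve 11*spin_speed + 7 = 95: spin_speed = (95 - 7) / 11 = 8.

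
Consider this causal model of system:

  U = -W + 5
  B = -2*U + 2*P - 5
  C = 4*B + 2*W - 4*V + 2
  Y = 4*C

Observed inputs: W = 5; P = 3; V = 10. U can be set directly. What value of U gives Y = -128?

Intervening on U fixes its value directly, overriding its dependence on W.
Substituting into the B equation gives B = -2*U + 1.
Substituting into the C equation gives C = -8*U - 24.
Y becomes -32*U - 96.
Solve -32*U - 96 = -128: U = (-128 + 96) / -32 = 1.

U = 1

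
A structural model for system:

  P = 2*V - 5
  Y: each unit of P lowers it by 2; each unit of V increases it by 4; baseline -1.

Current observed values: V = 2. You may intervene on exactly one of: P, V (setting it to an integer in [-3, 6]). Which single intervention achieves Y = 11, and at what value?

set P = -2

Intervening on P: with other inputs at their observed values, Y = -2*P + 7. Solving for 11 gives P = -2, within [-3, 6].
Intervening on V: the paths from V to Y cancel (net effect zero), leaving Y = 9; 11 is unreachable this way.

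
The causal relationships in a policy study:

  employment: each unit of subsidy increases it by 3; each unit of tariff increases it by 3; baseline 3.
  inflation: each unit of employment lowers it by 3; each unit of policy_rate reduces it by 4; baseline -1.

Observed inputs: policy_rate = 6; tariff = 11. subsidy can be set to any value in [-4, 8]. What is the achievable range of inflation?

Substituting into the employment equation gives employment = 3*subsidy + 36.
This gives inflation = -9*subsidy - 133.
Linear in subsidy, so extremes are at the endpoints: subsidy = -4 gives inflation = -97; subsidy = 8 gives inflation = -205.

-205 to -97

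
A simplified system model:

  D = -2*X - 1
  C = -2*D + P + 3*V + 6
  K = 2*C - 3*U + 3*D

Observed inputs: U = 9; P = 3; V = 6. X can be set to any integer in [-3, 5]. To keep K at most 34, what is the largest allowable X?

X = 3

Substituting into the C equation gives C = 4*X + 29.
So K = 2*X + 28.
Require 2*X + 28 ≤ 34, so X ≤ 3.
The largest integer in [-3, 5] satisfying this is 3.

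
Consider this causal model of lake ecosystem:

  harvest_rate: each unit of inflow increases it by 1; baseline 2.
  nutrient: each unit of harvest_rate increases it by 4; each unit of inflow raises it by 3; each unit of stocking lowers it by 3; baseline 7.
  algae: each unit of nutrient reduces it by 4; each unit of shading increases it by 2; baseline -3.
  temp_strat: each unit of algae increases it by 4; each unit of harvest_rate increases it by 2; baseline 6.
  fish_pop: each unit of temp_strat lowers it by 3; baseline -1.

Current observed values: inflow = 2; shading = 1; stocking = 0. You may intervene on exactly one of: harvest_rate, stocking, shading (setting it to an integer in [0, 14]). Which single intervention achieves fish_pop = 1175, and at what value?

Intervening on harvest_rate: with other inputs at their observed values, fish_pop = 186*harvest_rate + 617. Solving for 1175 gives harvest_rate = 3, within [0, 14].
Intervening on stocking: fish_pop = -144*stocking + 1361. Reaching 1175 requires stocking = 31/24, not an integer.
Intervening on shading: fish_pop = -24*shading + 1385. Reaching 1175 requires shading = 35/4, not an integer.

set harvest_rate = 3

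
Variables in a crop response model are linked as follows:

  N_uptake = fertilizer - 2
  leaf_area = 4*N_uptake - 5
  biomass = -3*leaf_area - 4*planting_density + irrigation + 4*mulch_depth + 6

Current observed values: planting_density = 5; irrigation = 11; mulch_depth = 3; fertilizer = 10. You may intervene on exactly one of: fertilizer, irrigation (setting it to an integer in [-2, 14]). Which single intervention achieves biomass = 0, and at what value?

Intervening on fertilizer: with other inputs at their observed values, biomass = -12*fertilizer + 48. Solving for 0 gives fertilizer = 4, within [-2, 14].
Intervening on irrigation: biomass = irrigation - 83. Reaching 0 requires irrigation = 83, outside [-2, 14].

set fertilizer = 4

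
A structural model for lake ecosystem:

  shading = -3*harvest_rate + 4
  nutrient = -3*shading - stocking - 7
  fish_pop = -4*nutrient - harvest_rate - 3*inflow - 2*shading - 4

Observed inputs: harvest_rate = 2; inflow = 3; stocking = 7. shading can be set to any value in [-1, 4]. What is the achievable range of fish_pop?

Intervening on shading fixes its value directly, overriding its dependence on harvest_rate.
Substituting into the nutrient equation gives nutrient = -3*shading - 14.
Substituting into the fish_pop equation gives fish_pop = 10*shading + 41.
Linear in shading, so extremes are at the endpoints: shading = -1 gives fish_pop = 31; shading = 4 gives fish_pop = 81.

31 to 81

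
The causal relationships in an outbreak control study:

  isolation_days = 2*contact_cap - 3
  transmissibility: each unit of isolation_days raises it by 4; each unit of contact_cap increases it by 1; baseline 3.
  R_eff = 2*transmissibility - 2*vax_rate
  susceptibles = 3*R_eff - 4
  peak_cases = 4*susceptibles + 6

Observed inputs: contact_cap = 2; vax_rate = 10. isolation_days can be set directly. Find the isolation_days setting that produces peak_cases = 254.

isolation_days = 4

Intervening on isolation_days fixes its value directly, overriding its dependence on contact_cap.
Substituting into the transmissibility equation gives transmissibility = 4*isolation_days + 5.
So R_eff = 8*isolation_days - 10.
So susceptibles = 24*isolation_days - 34.
Substituting into the peak_cases equation gives peak_cases = 96*isolation_days - 130.
Solve 96*isolation_days - 130 = 254: isolation_days = (254 + 130) / 96 = 4.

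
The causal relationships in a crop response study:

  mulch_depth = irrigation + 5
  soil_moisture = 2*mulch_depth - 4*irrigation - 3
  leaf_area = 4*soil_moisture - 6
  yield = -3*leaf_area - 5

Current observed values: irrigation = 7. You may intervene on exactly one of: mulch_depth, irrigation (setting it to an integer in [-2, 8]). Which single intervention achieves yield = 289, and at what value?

Intervening on mulch_depth: with other inputs at their observed values, yield = -24*mulch_depth + 385. Solving for 289 gives mulch_depth = 4, within [-2, 8].
Intervening on irrigation: yield = 24*irrigation - 71. Reaching 289 requires irrigation = 15, outside [-2, 8].

set mulch_depth = 4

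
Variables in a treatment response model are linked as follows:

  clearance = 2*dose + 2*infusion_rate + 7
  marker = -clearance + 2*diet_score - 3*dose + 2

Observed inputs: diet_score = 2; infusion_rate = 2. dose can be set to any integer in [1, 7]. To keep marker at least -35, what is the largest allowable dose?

dose = 6

Substituting into the clearance equation gives clearance = 2*dose + 11.
Substituting into the marker equation gives marker = -5*dose - 5.
Require -5*dose - 5 ≥ -35, so dose ≤ 6.
The largest integer in [1, 7] satisfying this is 6.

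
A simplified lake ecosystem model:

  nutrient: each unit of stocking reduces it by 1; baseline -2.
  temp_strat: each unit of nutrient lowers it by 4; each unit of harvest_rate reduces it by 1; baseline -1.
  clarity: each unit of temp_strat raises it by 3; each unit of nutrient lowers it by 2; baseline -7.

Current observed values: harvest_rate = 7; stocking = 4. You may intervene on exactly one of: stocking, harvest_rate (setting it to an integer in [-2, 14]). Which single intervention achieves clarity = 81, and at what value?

set stocking = 6

Intervening on stocking: with other inputs at their observed values, clarity = 14*stocking - 3. Solving for 81 gives stocking = 6, within [-2, 14].
Intervening on harvest_rate: clarity = -3*harvest_rate + 74. Reaching 81 requires harvest_rate = -7/3, not an integer.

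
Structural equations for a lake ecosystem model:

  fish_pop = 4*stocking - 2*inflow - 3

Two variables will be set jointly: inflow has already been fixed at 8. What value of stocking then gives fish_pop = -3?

stocking = 4

With inflow held at 8:
Substituting into the fish_pop equation gives fish_pop = 4*stocking - 19.
Solve 4*stocking - 19 = -3: stocking = (-3 + 19) / 4 = 4.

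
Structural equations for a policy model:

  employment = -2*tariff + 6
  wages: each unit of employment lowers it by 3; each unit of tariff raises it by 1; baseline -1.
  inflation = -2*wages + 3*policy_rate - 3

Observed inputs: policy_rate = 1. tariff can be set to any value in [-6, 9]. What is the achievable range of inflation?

Substituting into the wages equation gives wages = 7*tariff - 19.
Substituting into the inflation equation gives inflation = -14*tariff + 38.
Linear in tariff, so extremes are at the endpoints: tariff = -6 gives inflation = 122; tariff = 9 gives inflation = -88.

-88 to 122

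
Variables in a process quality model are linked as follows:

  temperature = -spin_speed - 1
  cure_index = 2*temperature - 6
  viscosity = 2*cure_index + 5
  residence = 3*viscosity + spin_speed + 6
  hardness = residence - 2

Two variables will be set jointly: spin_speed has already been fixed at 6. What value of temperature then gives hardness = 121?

temperature = 11

With spin_speed held at 6:
Intervening on temperature fixes its value directly, overriding its dependence on spin_speed.
Substituting into the viscosity equation gives viscosity = 4*temperature - 7.
This gives residence = 12*temperature - 9.
Substituting into the hardness equation gives hardness = 12*temperature - 11.
Solve 12*temperature - 11 = 121: temperature = (121 + 11) / 12 = 11.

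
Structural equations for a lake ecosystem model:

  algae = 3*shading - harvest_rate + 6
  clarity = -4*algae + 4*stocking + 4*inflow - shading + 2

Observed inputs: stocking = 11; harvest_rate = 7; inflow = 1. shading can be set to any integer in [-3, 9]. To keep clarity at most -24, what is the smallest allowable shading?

shading = 6

Substituting into the algae equation gives algae = 3*shading - 1.
This gives clarity = -13*shading + 54.
Require -13*shading + 54 ≤ -24, so shading ≥ 6.
The smallest integer in [-3, 9] satisfying this is 6.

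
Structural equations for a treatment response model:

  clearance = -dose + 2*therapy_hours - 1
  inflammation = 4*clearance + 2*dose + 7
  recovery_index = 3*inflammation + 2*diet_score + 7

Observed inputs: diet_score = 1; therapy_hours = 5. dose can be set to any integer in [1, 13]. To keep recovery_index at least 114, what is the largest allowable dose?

Substituting into the clearance equation gives clearance = -dose + 9.
So inflammation = -2*dose + 43.
recovery_index becomes -6*dose + 138.
Require -6*dose + 138 ≥ 114, so dose ≤ 4.
The largest integer in [1, 13] satisfying this is 4.

dose = 4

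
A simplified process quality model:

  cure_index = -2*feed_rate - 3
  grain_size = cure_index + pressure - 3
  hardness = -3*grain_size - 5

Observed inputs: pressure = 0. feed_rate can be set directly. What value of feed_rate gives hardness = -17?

Substituting into the grain_size equation gives grain_size = -2*feed_rate - 6.
This gives hardness = 6*feed_rate + 13.
Solve 6*feed_rate + 13 = -17: feed_rate = (-17 - 13) / 6 = -5.

feed_rate = -5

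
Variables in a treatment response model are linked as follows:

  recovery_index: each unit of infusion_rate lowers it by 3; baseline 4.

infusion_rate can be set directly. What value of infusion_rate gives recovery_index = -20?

infusion_rate = 8

Solve -3*infusion_rate + 4 = -20: infusion_rate = (-20 - 4) / -3 = 8.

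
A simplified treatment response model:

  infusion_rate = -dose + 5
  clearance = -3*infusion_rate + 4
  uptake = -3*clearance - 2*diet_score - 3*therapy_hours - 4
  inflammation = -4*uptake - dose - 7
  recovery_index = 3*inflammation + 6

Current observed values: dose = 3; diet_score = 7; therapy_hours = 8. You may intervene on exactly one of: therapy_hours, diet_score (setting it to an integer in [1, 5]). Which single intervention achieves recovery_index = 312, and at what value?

Intervening on therapy_hours: recovery_index = 36*therapy_hours + 120. Reaching 312 requires therapy_hours = 16/3, not an integer.
Intervening on diet_score: with other inputs at their observed values, recovery_index = 24*diet_score + 240. Solving for 312 gives diet_score = 3, within [1, 5].

set diet_score = 3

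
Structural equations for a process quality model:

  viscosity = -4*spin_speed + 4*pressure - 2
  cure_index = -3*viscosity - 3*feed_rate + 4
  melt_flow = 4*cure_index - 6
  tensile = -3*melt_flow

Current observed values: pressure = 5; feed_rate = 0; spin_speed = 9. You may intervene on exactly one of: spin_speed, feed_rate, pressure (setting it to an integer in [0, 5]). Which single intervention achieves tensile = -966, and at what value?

set pressure = 3

Intervening on spin_speed: tensile = -144*spin_speed + 618. Reaching -966 requires spin_speed = 11, outside [0, 5].
Intervening on feed_rate: tensile = 36*feed_rate - 678. Reaching -966 requires feed_rate = -8, outside [0, 5].
Intervening on pressure: with other inputs at their observed values, tensile = 144*pressure - 1398. Solving for -966 gives pressure = 3, within [0, 5].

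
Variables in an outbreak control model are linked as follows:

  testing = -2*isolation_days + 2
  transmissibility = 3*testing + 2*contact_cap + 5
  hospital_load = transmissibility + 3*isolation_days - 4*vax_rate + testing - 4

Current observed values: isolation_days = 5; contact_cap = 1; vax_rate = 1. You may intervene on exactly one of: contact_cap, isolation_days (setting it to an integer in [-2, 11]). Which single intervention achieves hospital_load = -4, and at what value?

Intervening on contact_cap: with other inputs at their observed values, hospital_load = 2*contact_cap - 20. Solving for -4 gives contact_cap = 8, within [-2, 11].
Intervening on isolation_days: hospital_load = -5*isolation_days + 7. Reaching -4 requires isolation_days = 11/5, not an integer.

set contact_cap = 8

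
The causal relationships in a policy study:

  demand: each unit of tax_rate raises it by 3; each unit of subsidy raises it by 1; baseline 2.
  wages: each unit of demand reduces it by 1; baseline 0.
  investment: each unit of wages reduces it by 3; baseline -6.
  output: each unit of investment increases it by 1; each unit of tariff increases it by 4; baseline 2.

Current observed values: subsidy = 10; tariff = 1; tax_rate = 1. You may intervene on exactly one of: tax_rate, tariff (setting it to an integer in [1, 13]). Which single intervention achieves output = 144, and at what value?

Intervening on tax_rate: with other inputs at their observed values, output = 9*tax_rate + 36. Solving for 144 gives tax_rate = 12, within [1, 13].
Intervening on tariff: output = 4*tariff + 41. Reaching 144 requires tariff = 103/4, not an integer.

set tax_rate = 12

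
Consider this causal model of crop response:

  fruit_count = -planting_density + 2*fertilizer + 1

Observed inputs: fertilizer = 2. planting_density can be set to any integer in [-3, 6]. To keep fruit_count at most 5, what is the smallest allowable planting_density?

Substituting into the fruit_count equation gives fruit_count = -planting_density + 5.
Require -planting_density + 5 ≤ 5, so planting_density ≥ 0.
The smallest integer in [-3, 6] satisfying this is 0.

planting_density = 0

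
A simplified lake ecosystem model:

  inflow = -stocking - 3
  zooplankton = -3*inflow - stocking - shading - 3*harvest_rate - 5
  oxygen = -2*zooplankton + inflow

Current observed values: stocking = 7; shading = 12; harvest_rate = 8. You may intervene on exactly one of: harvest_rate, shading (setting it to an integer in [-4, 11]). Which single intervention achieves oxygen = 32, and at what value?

Intervening on harvest_rate: with other inputs at their observed values, oxygen = 6*harvest_rate - 22. Solving for 32 gives harvest_rate = 9, within [-4, 11].
Intervening on shading: oxygen = 2*shading + 2. Reaching 32 requires shading = 15, outside [-4, 11].

set harvest_rate = 9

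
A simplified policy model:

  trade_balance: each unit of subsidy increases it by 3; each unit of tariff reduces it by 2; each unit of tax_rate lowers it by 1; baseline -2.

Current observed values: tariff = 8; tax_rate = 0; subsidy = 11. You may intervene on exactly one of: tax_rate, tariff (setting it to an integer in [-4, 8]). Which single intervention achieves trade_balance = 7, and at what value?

Intervening on tax_rate: with other inputs at their observed values, trade_balance = -tax_rate + 15. Solving for 7 gives tax_rate = 8, within [-4, 8].
Intervening on tariff: trade_balance = -2*tariff + 31. Reaching 7 requires tariff = 12, outside [-4, 8].

set tax_rate = 8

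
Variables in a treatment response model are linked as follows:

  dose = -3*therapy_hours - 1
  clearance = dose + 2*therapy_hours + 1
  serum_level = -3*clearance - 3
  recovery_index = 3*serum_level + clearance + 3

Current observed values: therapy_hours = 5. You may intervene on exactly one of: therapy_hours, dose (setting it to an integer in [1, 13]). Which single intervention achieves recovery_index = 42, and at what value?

Intervening on therapy_hours: with other inputs at their observed values, recovery_index = 8*therapy_hours - 6. Solving for 42 gives therapy_hours = 6, within [1, 13].
Intervening on dose: recovery_index = -8*dose - 94. Reaching 42 requires dose = -17, outside [1, 13].

set therapy_hours = 6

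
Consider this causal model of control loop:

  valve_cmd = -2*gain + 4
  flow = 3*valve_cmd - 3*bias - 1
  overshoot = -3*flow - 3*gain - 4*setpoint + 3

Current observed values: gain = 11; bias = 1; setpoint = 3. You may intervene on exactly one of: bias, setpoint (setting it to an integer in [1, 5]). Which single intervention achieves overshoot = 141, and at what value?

Intervening on bias: with other inputs at their observed values, overshoot = 9*bias + 123. Solving for 141 gives bias = 2, within [1, 5].
Intervening on setpoint: overshoot = -4*setpoint + 144. Reaching 141 requires setpoint = 3/4, not an integer.

set bias = 2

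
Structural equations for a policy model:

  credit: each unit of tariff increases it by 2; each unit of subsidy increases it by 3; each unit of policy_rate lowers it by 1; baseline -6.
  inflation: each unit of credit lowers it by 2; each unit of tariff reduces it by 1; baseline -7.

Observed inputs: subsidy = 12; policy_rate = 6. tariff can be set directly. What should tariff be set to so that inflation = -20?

Substituting into the credit equation gives credit = 2*tariff + 24.
Substituting into the inflation equation gives inflation = -5*tariff - 55.
Solve -5*tariff - 55 = -20: tariff = (-20 + 55) / -5 = -7.

tariff = -7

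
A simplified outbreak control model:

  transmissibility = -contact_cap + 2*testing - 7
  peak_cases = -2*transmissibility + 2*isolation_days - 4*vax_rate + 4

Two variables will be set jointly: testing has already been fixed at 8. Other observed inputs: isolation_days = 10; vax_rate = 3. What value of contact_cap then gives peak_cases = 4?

contact_cap = 5

With testing held at 8:
Substituting into the transmissibility equation gives transmissibility = -contact_cap + 9.
peak_cases becomes 2*contact_cap - 6.
Solve 2*contact_cap - 6 = 4: contact_cap = (4 + 6) / 2 = 5.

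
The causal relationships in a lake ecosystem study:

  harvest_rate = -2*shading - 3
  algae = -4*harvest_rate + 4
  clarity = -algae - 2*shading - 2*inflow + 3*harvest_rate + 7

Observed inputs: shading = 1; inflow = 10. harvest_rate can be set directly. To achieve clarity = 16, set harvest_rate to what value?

harvest_rate = 5

Intervening on harvest_rate fixes its value directly, overriding its dependence on shading.
Substituting into the clarity equation gives clarity = 7*harvest_rate - 19.
Solve 7*harvest_rate - 19 = 16: harvest_rate = (16 + 19) / 7 = 5.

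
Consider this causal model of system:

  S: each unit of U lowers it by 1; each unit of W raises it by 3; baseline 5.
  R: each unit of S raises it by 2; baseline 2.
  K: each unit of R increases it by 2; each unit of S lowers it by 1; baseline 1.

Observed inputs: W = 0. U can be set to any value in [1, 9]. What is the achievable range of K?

-7 to 17

Substituting into the S equation gives S = -U + 5.
Substituting into the R equation gives R = -2*U + 12.
This gives K = -3*U + 20.
Linear in U, so extremes are at the endpoints: U = 1 gives K = 17; U = 9 gives K = -7.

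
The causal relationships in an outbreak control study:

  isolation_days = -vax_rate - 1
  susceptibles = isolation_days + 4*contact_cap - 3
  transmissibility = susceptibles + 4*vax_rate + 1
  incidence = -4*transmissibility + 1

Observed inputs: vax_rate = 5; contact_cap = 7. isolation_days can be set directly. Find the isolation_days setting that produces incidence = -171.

isolation_days = -3

Intervening on isolation_days fixes its value directly, overriding its dependence on vax_rate.
Substituting into the susceptibles equation gives susceptibles = isolation_days + 25.
transmissibility becomes isolation_days + 46.
So incidence = -4*isolation_days - 183.
Solve -4*isolation_days - 183 = -171: isolation_days = (-171 + 183) / -4 = -3.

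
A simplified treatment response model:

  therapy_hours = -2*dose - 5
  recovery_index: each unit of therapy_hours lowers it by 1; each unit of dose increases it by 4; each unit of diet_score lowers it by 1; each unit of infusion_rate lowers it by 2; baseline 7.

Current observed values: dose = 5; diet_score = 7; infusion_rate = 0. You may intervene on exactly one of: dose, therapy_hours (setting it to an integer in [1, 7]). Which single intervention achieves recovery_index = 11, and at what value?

Intervening on dose: with other inputs at their observed values, recovery_index = 6*dose + 5. Solving for 11 gives dose = 1, within [1, 7].
Intervening on therapy_hours: recovery_index = -therapy_hours + 20. Reaching 11 requires therapy_hours = 9, outside [1, 7].

set dose = 1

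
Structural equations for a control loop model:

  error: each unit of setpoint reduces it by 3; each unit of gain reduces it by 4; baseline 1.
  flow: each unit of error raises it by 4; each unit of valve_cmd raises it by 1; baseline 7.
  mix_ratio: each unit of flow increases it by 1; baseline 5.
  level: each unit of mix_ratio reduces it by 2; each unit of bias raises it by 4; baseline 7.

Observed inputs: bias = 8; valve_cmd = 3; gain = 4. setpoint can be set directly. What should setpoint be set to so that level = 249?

Substituting into the error equation gives error = -3*setpoint - 15.
Substituting into the flow equation gives flow = -12*setpoint - 50.
Substituting into the mix_ratio equation gives mix_ratio = -12*setpoint - 45.
Substituting into the level equation gives level = 24*setpoint + 129.
Solve 24*setpoint + 129 = 249: setpoint = (249 - 129) / 24 = 5.

setpoint = 5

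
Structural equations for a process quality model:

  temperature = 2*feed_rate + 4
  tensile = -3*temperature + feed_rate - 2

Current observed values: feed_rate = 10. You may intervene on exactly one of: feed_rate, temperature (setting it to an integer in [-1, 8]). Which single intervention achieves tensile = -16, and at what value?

Intervening on feed_rate: tensile = -5*feed_rate - 14. Reaching -16 requires feed_rate = 2/5, not an integer.
Intervening on temperature: with other inputs at their observed values, tensile = -3*temperature + 8. Solving for -16 gives temperature = 8, within [-1, 8].

set temperature = 8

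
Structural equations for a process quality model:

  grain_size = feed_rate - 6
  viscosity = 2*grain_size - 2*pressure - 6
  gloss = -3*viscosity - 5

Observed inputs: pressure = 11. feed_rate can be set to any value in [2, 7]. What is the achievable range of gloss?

73 to 103

Substituting into the viscosity equation gives viscosity = 2*feed_rate - 40.
So gloss = -6*feed_rate + 115.
Linear in feed_rate, so extremes are at the endpoints: feed_rate = 2 gives gloss = 103; feed_rate = 7 gives gloss = 73.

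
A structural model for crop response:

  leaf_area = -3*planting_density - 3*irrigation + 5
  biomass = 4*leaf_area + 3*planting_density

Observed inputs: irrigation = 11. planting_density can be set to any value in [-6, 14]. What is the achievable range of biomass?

-238 to -58

Substituting into the leaf_area equation gives leaf_area = -3*planting_density - 28.
This gives biomass = -9*planting_density - 112.
Linear in planting_density, so extremes are at the endpoints: planting_density = -6 gives biomass = -58; planting_density = 14 gives biomass = -238.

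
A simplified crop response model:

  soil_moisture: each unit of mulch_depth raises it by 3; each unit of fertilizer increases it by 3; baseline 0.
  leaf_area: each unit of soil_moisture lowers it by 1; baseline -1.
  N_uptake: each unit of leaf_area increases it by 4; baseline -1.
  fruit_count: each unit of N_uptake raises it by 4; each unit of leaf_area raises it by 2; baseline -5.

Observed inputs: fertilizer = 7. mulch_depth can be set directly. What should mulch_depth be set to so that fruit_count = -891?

Substituting into the soil_moisture equation gives soil_moisture = 3*mulch_depth + 21.
Substituting into the leaf_area equation gives leaf_area = -3*mulch_depth - 22.
This gives N_uptake = -12*mulch_depth - 89.
Substituting into the fruit_count equation gives fruit_count = -54*mulch_depth - 405.
Solve -54*mulch_depth - 405 = -891: mulch_depth = (-891 + 405) / -54 = 9.

mulch_depth = 9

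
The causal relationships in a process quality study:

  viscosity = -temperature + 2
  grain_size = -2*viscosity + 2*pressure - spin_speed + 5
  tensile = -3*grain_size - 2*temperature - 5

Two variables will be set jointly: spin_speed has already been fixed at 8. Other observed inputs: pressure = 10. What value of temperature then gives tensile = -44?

temperature = 0

With spin_speed held at 8:
Substituting into the grain_size equation gives grain_size = 2*temperature + 13.
So tensile = -8*temperature - 44.
Solve -8*temperature - 44 = -44: temperature = (-44 + 44) / -8 = 0.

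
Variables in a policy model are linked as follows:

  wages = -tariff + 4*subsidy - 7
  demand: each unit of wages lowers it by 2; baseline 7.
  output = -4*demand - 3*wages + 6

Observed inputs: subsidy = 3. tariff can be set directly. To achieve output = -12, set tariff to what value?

tariff = 3

Substituting into the wages equation gives wages = -tariff + 5.
Substituting into the demand equation gives demand = 2*tariff - 3.
Substituting into the output equation gives output = -5*tariff + 3.
Solve -5*tariff + 3 = -12: tariff = (-12 - 3) / -5 = 3.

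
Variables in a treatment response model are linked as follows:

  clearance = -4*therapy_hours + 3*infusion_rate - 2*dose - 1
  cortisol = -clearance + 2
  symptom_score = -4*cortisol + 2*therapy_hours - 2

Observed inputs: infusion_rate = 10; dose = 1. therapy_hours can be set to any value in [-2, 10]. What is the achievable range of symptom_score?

Substituting into the clearance equation gives clearance = -4*therapy_hours + 27.
cortisol becomes 4*therapy_hours - 25.
Substituting into the symptom_score equation gives symptom_score = -14*therapy_hours + 98.
Linear in therapy_hours, so extremes are at the endpoints: therapy_hours = -2 gives symptom_score = 126; therapy_hours = 10 gives symptom_score = -42.

-42 to 126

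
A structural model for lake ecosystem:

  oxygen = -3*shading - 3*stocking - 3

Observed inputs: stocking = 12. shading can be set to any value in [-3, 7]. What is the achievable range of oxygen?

-60 to -30

Substituting into the oxygen equation gives oxygen = -3*shading - 39.
Linear in shading, so extremes are at the endpoints: shading = -3 gives oxygen = -30; shading = 7 gives oxygen = -60.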